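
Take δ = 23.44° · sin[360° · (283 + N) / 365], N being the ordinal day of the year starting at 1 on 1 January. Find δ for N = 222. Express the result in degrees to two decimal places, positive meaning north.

360 × (283 + 222) / 365 = 498.082°; sin(498.082°) = 0.6681.
δ = 23.44 × 0.6681 = 15.660° ≈ +15.66°.

+15.66°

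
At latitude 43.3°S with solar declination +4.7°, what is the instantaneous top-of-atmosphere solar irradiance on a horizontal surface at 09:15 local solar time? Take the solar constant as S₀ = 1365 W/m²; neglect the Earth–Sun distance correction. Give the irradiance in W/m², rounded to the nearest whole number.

668 W/m²

Hour angle H = 15° × (9.25 − 12) = -41.25°.
With φ = -43.3°, δ = 4.7°, H = -41.25°: sin φ sin δ = -0.0562, cos φ cos δ cos H = 0.5453, so cos θ_z = 0.4891.
Top-of-atmosphere irradiance = S₀ cos θ_z = 1365 × 0.4891 = 667.62 W/m².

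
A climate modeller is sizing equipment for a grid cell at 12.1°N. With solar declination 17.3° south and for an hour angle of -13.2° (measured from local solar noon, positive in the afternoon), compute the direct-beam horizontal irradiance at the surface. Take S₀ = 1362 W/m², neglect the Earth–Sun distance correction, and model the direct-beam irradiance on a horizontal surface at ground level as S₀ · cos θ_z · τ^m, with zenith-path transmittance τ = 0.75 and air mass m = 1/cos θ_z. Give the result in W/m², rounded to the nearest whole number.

cos θ_z = sin φ sin δ + cos φ cos δ cos H = (0.2096)(-0.2974) + (0.9778)(0.9548)(0.9736) = 0.8466.
Air mass m = 1/cos θ_z = 1/0.8466 = 1.181; τ^m = 0.75^1.181 = 0.7119.
Surface direct beam = 1362 × 0.8466 × 0.7119 = 820.87 W/m².

821 W/m²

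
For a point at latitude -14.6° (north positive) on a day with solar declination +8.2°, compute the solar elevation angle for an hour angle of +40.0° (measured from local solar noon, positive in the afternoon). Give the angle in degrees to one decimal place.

44.2°

cos θ_z = sin(-14.6°) sin(8.2°) + cos(-14.6°) cos(8.2°) cos(40.00°) = -0.0360 + 0.7337 = 0.6977.
θ_z = arccos(0.6977) = 45.76°, so the elevation is 90° − 45.76° = 44.24°.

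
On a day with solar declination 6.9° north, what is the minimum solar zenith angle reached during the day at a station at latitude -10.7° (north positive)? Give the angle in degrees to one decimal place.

17.6°

At local solar noon the hour angle is zero, so the zenith angle is |φ − δ| = |-10.7° − (6.9°)| = 17.6°.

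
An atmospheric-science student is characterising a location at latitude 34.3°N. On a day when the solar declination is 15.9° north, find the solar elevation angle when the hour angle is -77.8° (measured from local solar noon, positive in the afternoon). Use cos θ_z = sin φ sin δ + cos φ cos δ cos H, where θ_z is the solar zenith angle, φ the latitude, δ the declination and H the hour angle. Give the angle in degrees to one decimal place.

18.8°

cos θ_z = sin(34.3°) sin(15.9°) + cos(34.3°) cos(15.9°) cos(-77.80°) = 0.1544 + 0.1679 = 0.3223.
θ_z = arccos(0.3223) = 71.20°, so the elevation is 90° − 71.20° = 18.80°.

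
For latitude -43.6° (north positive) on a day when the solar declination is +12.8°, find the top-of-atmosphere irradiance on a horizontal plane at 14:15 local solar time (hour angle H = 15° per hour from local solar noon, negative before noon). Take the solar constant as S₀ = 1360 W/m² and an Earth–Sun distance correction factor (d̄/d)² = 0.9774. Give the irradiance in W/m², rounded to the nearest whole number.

Hour angle H = 15° × (14.25 − 12) = 33.75°.
cos θ_z = sin φ sin δ + cos φ cos δ cos H = (-0.6896)(0.2215) + (0.7242)(0.9751)(0.8315) = 0.4344.
Top-of-atmosphere irradiance = S₀ (d̄/d)² cos θ_z = 1360 × 0.9774 × 0.4344 = 577.43 W/m².

577 W/m²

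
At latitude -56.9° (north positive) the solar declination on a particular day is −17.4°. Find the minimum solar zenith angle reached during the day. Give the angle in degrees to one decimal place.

39.5°

At local solar noon the hour angle is zero, so the zenith angle is |φ − δ| = |-56.9° − (-17.4°)| = 39.5°.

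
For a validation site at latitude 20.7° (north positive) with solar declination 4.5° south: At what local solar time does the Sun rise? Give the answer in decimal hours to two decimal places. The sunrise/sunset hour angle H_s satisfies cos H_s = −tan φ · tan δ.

6.11 h

The sunset hour angle satisfies cos H_s = −tan φ tan δ = 0.0297, giving H_s = 88.30°.
Sunrise is at 12 − H_s/15 = 12 − 5.887 = 6.113 h local solar time.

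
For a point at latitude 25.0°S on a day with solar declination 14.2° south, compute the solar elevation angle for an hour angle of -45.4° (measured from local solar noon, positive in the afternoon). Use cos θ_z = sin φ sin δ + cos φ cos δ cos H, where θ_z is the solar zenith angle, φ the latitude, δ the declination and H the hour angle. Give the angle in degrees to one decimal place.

46.1°

cos θ_z = sin φ sin δ + cos φ cos δ cos H = (-0.4226)(-0.2453) + (0.9063)(0.9694)(0.7022) = 0.7206.
θ_z = arccos(0.7206) = 43.90°, so the elevation is 90° − 43.90° = 46.10°.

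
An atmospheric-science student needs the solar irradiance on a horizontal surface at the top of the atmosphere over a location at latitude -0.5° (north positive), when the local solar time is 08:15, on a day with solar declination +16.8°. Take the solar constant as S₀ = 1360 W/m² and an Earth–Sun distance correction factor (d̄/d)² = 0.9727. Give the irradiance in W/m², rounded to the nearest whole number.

Hour angle H = 15° × (8.25 − 12) = -56.25°.
With φ = -0.5°, δ = 16.8°, H = -56.25°: sin φ sin δ = -0.0025, cos φ cos δ cos H = 0.5318, so cos θ_z = 0.5293.
Top-of-atmosphere irradiance = S₀ (d̄/d)² cos θ_z = 1360 × 0.9727 × 0.5293 = 700.20 W/m².

700 W/m²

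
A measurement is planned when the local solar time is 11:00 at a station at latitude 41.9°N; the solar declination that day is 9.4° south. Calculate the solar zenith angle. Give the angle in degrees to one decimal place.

53.1°

Hour angle H = 15° × (11 − 12) = -15.00°.
cos θ_z = sin φ sin δ + cos φ cos δ cos H = (0.6678)(-0.1633) + (0.7443)(0.9866)(0.9659) = 0.6002.
θ_z = arccos(0.6002) = 53.12°.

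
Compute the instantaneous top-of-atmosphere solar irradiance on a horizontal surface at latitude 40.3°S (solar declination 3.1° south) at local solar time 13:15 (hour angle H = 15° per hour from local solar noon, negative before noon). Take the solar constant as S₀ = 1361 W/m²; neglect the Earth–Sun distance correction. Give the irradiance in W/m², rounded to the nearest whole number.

1029 W/m²

Hour angle H = 15° × (13.25 − 12) = 18.75°.
cos θ_z = sin φ sin δ + cos φ cos δ cos H = (-0.6468)(-0.0541) + (0.7627)(0.9985)(0.9469) = 0.7561.
Top-of-atmosphere irradiance = S₀ cos θ_z = 1361 × 0.7561 = 1029.05 W/m².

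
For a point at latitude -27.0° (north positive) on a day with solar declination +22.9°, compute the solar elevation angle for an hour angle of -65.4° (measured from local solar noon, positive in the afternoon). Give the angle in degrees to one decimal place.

9.5°

cos θ_z = sin(-27.0°) sin(22.9°) + cos(-27.0°) cos(22.9°) cos(-65.40°) = -0.1767 + 0.3417 = 0.1650.
θ_z = arccos(0.1650) = 80.50°, so the elevation is 90° − 80.50° = 9.50°.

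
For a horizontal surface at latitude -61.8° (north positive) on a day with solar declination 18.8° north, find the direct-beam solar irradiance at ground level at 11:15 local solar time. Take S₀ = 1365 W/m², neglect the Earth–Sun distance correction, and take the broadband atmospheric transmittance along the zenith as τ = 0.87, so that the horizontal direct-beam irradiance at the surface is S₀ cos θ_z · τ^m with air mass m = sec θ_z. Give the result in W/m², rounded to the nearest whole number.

86 W/m²

Hour angle H = 15° × (11.25 − 12) = -11.25°.
cos θ_z = sin(-61.8°) sin(18.8°) + cos(-61.8°) cos(18.8°) cos(-11.25°) = -0.2840 + 0.4387 = 0.1547.
Air mass m = 1/cos θ_z = 1/0.1547 = 6.464; τ^m = 0.87^6.464 = 0.4065.
Surface direct beam = 1365 × 0.1547 × 0.4065 = 85.84 W/m².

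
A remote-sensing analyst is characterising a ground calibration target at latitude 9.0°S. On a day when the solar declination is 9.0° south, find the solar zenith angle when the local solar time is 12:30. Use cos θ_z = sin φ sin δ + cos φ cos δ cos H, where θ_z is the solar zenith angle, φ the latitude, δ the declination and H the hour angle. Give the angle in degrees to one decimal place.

Hour angle H = 15° × (12.5 − 12) = 7.50°.
With φ = -9.0°, δ = -9.0°, H = 7.50°: sin φ sin δ = 0.0245, cos φ cos δ cos H = 0.9672, so cos θ_z = 0.9917.
θ_z = arccos(0.9917) = 7.39°.

7.4°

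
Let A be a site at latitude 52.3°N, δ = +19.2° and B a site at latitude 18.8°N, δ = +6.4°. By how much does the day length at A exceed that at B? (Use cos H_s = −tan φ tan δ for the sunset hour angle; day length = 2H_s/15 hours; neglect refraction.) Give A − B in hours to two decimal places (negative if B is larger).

A: H_s = arccos(−tan 52.3° · tan 19.2°) = 116.78°, so 2H_s/15 = 15.5707 h.
B: H_s = arccos(−tan 18.8° · tan 6.4°) = 92.19°, so 2H_s/15 = 12.2920 h.
A − B = 15.5707 − 12.2920 = 3.2787 h.

+3.28 h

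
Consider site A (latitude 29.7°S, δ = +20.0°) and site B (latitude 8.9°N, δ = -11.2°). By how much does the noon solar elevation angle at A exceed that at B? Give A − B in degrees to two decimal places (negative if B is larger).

-29.60°

A: 90° − |-29.7 − (20.0)| = 40.30°.
B: 90° − |8.9 − (-11.2)| = 69.90°.
A − B = 40.30 − 69.90 = -29.60°.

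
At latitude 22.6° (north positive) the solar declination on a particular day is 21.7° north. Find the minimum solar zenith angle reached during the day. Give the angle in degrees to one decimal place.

0.9°

At local solar noon the hour angle is zero, so the zenith angle is |φ − δ| = |22.6° − (21.7°)| = 0.9°.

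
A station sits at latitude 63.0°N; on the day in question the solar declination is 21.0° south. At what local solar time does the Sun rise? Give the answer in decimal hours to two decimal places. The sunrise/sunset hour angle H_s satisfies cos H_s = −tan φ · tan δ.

9.26 h

cos H_s = −tan(63.0°) · tan(-21.0°) = 0.7534, so H_s = arccos(0.7534) = 41.11°.
Sunrise is at 12 − H_s/15 = 12 − 2.741 = 9.259 h local solar time.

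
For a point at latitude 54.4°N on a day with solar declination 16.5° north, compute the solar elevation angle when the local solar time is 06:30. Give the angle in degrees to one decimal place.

Hour angle H = 15° × (6.5 − 12) = -82.50°.
With φ = 54.4°, δ = 16.5°, H = -82.50°: sin φ sin δ = 0.2309, cos φ cos δ cos H = 0.0729, so cos θ_z = 0.3038.
θ_z = arccos(0.3038) = 72.31°, so the elevation is 90° − 72.31° = 17.69°.

17.7°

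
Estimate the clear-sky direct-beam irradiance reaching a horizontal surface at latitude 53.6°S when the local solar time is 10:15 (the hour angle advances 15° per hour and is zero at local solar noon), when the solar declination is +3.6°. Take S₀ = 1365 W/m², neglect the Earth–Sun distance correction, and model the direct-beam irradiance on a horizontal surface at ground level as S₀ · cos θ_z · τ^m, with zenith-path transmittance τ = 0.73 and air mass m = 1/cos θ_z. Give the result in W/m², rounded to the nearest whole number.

Hour angle H = 15° × (10.25 − 12) = -26.25°.
cos θ_z = sin(-53.6°) sin(3.6°) + cos(-53.6°) cos(3.6°) cos(-26.25°) = -0.0505 + 0.5312 = 0.4807.
Air mass m = 1/cos θ_z = 1/0.4807 = 2.080; τ^m = 0.73^2.080 = 0.5197.
Surface direct beam = 1365 × 0.4807 × 0.5197 = 341.00 W/m².

341 W/m²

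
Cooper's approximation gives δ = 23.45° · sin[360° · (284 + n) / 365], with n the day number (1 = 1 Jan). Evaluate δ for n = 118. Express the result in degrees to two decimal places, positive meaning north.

+13.95°

360 × (284 + 118) / 365 = 396.493°; sin(396.493°) = 0.5947.
δ = 23.45 × 0.5947 = 13.946° ≈ +13.95°.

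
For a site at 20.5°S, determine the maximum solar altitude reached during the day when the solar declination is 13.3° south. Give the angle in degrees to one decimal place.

At local solar noon the hour angle is zero, so the elevation is 90° − |φ − δ| = 90° − |-20.5° − (-13.3°)| = 90° − 7.2° = 82.8°.

82.8°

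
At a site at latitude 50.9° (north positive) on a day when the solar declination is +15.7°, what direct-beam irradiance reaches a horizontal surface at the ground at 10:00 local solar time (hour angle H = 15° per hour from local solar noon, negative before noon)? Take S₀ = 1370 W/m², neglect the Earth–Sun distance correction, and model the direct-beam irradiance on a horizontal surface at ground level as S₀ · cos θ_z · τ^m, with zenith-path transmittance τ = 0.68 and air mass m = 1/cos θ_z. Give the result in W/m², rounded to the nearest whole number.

Hour angle H = 15° × (10 − 12) = -30.00°.
cos θ_z = sin φ sin δ + cos φ cos δ cos H = (0.7760)(0.2706) + (0.6307)(0.9627)(0.8660) = 0.7358.
Air mass m = 1/cos θ_z = 1/0.7358 = 1.359; τ^m = 0.68^1.359 = 0.5921.
Surface direct beam = 1370 × 0.7358 × 0.5921 = 596.86 W/m².

597 W/m²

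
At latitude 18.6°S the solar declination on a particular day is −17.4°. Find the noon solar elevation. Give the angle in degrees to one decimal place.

At local solar noon the hour angle is zero, so the elevation is 90° − |φ − δ| = 90° − |-18.6° − (-17.4°)| = 90° − 1.2° = 88.8°.

88.8°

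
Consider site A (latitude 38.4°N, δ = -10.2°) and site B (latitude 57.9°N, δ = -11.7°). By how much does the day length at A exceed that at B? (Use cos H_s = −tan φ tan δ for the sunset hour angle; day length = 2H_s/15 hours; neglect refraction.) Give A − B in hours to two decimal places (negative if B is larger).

+1.48 h

A: H_s = arccos(−tan 38.4° · tan -10.2°) = 81.80°, so 2H_s/15 = 10.9067 h.
B: H_s = arccos(−tan 57.9° · tan -11.7°) = 70.72°, so 2H_s/15 = 9.4293 h.
A − B = 10.9067 − 9.4293 = 1.4774 h.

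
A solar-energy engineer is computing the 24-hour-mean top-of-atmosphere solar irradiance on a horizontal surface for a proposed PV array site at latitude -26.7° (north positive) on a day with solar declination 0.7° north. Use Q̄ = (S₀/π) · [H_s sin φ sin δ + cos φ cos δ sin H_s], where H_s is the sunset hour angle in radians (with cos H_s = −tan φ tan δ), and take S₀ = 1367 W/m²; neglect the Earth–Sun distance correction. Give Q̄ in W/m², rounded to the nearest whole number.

−tan φ tan δ = −(-0.5029)(0.0122) = 0.0061; H_s = arccos(0.0061) = 89.65°. In radians, H_s = 1.5647.
H_s sin φ sin δ = 1.5647 × -0.4493 × 0.0122 = -0.0086.
cos φ cos δ sin H_s = 0.8934 × 0.9999 × 1.0000 = 0.8933.
Q̄ = (1367/π) × (-0.0086 + 0.8933) = 435.13 × 0.8847 = 384.96 W/m².

385 W/m²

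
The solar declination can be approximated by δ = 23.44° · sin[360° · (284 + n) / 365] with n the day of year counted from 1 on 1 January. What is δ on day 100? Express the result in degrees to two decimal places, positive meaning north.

+7.53°

360 × (284 + 100) / 365 = 378.740°; sin(378.740°) = 0.3213.
δ = 23.44 × 0.3213 = 7.531° ≈ +7.53°.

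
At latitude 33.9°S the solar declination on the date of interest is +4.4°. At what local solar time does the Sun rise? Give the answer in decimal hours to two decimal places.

6.20 h

−tan φ tan δ = −(-0.6720)(0.0769) = 0.0517; H_s = arccos(0.0517) = 87.04°.
Sunrise is at 12 − H_s/15 = 12 − 5.803 = 6.197 h local solar time.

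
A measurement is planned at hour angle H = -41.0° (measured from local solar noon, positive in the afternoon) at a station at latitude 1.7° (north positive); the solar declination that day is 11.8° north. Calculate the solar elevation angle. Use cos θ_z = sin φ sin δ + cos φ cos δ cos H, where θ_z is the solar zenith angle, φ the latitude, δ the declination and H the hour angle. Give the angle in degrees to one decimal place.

With φ = 1.7°, δ = 11.8°, H = -41.00°: sin φ sin δ = 0.0061, cos φ cos δ cos H = 0.7384, so cos θ_z = 0.7445.
θ_z = arccos(0.7445) = 41.88°, so the elevation is 90° − 41.88° = 48.12°.

48.1°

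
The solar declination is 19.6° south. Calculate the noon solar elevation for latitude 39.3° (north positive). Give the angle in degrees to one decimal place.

At local solar noon the hour angle is zero, so the elevation is 90° − |φ − δ| = 90° − |39.3° − (-19.6°)| = 90° − 58.9° = 31.1°.

31.1°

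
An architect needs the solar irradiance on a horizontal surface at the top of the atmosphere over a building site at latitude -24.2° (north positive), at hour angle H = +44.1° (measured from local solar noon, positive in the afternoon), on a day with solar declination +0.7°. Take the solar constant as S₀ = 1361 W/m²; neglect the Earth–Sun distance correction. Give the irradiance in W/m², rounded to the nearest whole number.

With φ = -24.2°, δ = 0.7°, H = 44.10°: sin φ sin δ = -0.0050, cos φ cos δ cos H = 0.6550, so cos θ_z = 0.6500.
Top-of-atmosphere irradiance = S₀ cos θ_z = 1361 × 0.6500 = 884.65 W/m².

885 W/m²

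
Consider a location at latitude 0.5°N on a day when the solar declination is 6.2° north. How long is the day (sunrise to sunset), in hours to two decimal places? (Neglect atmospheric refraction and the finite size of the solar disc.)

cos H_s = −tan(0.5°) · tan(6.2°) = -0.0009, so H_s = arccos(-0.0009) = 90.05°.
Day length = 2 H_s / 15° h⁻¹ = 180.10° / 15 = 12.007 h.

12.01 hours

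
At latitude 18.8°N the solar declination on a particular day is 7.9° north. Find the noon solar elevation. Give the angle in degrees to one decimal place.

At local solar noon the hour angle is zero, so the elevation is 90° − |φ − δ| = 90° − |18.8° − (7.9°)| = 90° − 10.9° = 79.1°.

79.1°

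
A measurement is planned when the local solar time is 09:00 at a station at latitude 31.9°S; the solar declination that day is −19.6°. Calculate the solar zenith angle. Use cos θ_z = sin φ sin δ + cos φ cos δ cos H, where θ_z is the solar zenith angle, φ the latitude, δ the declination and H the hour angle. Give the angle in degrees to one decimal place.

Hour angle H = 15° × (9 − 12) = -45.00°.
cos θ_z = sin(-31.9°) sin(-19.6°) + cos(-31.9°) cos(-19.6°) cos(-45.00°) = 0.1773 + 0.5655 = 0.7428.
θ_z = arccos(0.7428) = 42.03°.

42.0°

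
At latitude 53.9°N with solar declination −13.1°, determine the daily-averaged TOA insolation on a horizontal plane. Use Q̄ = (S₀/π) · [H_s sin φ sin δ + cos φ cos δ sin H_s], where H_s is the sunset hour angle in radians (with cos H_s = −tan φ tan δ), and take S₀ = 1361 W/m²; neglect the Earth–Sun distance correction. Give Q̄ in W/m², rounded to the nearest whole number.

137 W/m²

The sunset hour angle satisfies cos H_s = −tan φ tan δ = 0.3191, giving H_s = 71.39°. In radians, H_s = 1.2460.
H_s sin φ sin δ = 1.2460 × 0.8080 × -0.2267 = -0.2282.
cos φ cos δ sin H_s = 0.5892 × 0.9740 × 0.9477 = 0.5439.
Q̄ = (1361/π) × (-0.2282 + 0.5439) = 433.22 × 0.3157 = 136.77 W/m².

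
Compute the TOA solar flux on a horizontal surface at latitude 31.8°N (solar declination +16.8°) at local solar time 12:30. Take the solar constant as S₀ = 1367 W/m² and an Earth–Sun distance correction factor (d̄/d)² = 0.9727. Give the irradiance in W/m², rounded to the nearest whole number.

Hour angle H = 15° × (12.5 − 12) = 7.50°.
cos θ_z = sin(31.8°) sin(16.8°) + cos(31.8°) cos(16.8°) cos(7.50°) = 0.1523 + 0.8067 = 0.9590.
Top-of-atmosphere irradiance = S₀ (d̄/d)² cos θ_z = 1367 × 0.9727 × 0.9590 = 1275.16 W/m².

1275 W/m²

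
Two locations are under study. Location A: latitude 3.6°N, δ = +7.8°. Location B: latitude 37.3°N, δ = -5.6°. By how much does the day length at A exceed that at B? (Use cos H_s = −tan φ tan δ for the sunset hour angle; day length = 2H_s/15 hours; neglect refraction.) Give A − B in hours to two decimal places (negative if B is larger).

A: H_s = arccos(−tan 3.6° · tan 7.8°) = 90.49°, so 2H_s/15 = 12.0653 h.
B: H_s = arccos(−tan 37.3° · tan -5.6°) = 85.72°, so 2H_s/15 = 11.4293 h.
A − B = 12.0653 − 11.4293 = 0.6360 h.

+0.64 h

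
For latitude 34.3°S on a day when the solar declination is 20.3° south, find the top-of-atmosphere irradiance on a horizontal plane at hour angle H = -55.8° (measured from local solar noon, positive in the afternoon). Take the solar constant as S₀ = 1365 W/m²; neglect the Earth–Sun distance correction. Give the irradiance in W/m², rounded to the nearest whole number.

cos θ_z = sin(-34.3°) sin(-20.3°) + cos(-34.3°) cos(-20.3°) cos(-55.80°) = 0.1955 + 0.4355 = 0.6310.
Top-of-atmosphere irradiance = S₀ cos θ_z = 1365 × 0.6310 = 861.32 W/m².

861 W/m²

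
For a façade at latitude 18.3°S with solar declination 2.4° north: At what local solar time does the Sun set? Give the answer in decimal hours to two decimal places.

17.95 h

−tan φ tan δ = −(-0.3307)(0.0419) = 0.0139; H_s = arccos(0.0139) = 89.20°.
Sunset is at 12 + H_s/15 = 12 + 5.947 = 17.947 h local solar time.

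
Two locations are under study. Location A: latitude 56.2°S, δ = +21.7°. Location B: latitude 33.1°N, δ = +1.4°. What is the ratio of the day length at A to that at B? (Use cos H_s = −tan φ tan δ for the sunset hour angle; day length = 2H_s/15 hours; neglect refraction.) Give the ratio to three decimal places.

A: H_s = arccos(−tan -56.2° · tan 21.7°) = 53.53°, so 2H_s/15 = 7.1373 h.
B: H_s = arccos(−tan 33.1° · tan 1.4°) = 90.91°, so 2H_s/15 = 12.1213 h.
Ratio A/B = 7.1373 / 12.1213 = 0.5888.

0.589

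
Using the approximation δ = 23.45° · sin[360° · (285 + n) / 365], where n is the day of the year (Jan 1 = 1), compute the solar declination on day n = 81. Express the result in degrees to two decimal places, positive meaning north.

360 × (285 + 81) / 365 = 360.986°; sin(360.986°) = 0.0172.
δ = 23.45 × 0.0172 = 0.403° ≈ +0.40°.

+0.40°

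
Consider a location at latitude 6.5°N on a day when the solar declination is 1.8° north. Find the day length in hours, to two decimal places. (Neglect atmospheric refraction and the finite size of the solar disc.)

12.03 hours

The sunset hour angle satisfies cos H_s = −tan φ tan δ = -0.0036, giving H_s = 90.21°.
Day length = 2 H_s / 15° h⁻¹ = 180.42° / 15 = 12.028 h.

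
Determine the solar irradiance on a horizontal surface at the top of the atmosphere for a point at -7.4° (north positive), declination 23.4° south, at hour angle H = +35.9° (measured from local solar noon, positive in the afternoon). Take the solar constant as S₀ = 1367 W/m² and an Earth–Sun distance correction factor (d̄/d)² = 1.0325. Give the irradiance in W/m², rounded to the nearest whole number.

1113 W/m²

cos θ_z = sin φ sin δ + cos φ cos δ cos H = (-0.1288)(-0.3971) + (0.9917)(0.9178)(0.8100) = 0.7884.
Top-of-atmosphere irradiance = S₀ (d̄/d)² cos θ_z = 1367 × 1.0325 × 0.7884 = 1112.77 W/m².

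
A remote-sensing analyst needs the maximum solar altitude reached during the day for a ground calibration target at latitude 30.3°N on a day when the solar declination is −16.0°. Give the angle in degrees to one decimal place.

At local solar noon the hour angle is zero, so the elevation is 90° − |φ − δ| = 90° − |30.3° − (-16.0°)| = 90° − 46.3° = 43.7°.

43.7°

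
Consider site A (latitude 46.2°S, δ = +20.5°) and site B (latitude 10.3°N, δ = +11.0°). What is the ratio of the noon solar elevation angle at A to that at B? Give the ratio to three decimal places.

0.261

A: 90° − |-46.2 − (20.5)| = 23.30°.
B: 90° − |10.3 − (11.0)| = 89.30°.
Ratio A/B = 23.3000 / 89.3000 = 0.2609.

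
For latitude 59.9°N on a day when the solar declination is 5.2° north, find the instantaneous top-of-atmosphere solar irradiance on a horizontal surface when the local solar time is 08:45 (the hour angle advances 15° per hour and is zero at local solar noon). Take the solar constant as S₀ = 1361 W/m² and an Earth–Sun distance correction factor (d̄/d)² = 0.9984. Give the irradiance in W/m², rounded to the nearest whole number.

554 W/m²

Hour angle H = 15° × (8.75 − 12) = -48.75°.
cos θ_z = sin(59.9°) sin(5.2°) + cos(59.9°) cos(5.2°) cos(-48.75°) = 0.0784 + 0.3293 = 0.4077.
Top-of-atmosphere irradiance = S₀ (d̄/d)² cos θ_z = 1361 × 0.9984 × 0.4077 = 553.99 W/m².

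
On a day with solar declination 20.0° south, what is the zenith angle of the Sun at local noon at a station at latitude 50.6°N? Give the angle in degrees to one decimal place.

At local solar noon the hour angle is zero, so the zenith angle is |φ − δ| = |50.6° − (-20.0°)| = 70.6°.

70.6°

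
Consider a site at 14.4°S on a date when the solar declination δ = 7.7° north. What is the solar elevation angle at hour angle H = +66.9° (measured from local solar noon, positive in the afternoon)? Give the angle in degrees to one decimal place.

20.1°

cos θ_z = sin φ sin δ + cos φ cos δ cos H = (-0.2487)(0.1340) + (0.9686)(0.9910)(0.3923) = 0.3432.
θ_z = arccos(0.3432) = 69.93°, so the elevation is 90° − 69.93° = 20.07°.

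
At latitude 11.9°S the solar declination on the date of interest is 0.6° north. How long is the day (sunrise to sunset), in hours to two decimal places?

The sunset hour angle satisfies cos H_s = −tan φ tan δ = 0.0022, giving H_s = 89.87°.
Day length = 2 H_s / 15° h⁻¹ = 179.74° / 15 = 11.983 h.

11.98 hours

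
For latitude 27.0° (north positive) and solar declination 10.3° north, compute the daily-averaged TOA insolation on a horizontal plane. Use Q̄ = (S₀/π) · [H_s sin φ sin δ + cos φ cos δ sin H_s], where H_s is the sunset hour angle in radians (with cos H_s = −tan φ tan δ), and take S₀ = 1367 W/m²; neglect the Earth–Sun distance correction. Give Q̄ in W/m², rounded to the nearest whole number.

439 W/m²

The sunset hour angle satisfies cos H_s = −tan φ tan δ = -0.0926, giving H_s = 95.31°. In radians, H_s = 1.6635.
H_s sin φ sin δ = 1.6635 × 0.4540 × 0.1788 = 0.1350.
cos φ cos δ sin H_s = 0.8910 × 0.9839 × 0.9957 = 0.8729.
Q̄ = (1367/π) × (0.1350 + 0.8729) = 435.13 × 1.0079 = 438.57 W/m².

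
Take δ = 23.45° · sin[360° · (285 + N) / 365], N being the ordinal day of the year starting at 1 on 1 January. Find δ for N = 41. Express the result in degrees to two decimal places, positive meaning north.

-14.59°

360 × (285 + 41) / 365 = 321.534°; sin(321.534°) = -0.6221.
δ = 23.45 × -0.6221 = -14.588° ≈ -14.59°.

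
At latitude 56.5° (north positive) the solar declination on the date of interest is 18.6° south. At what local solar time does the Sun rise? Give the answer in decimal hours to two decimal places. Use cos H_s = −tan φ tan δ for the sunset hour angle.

cos H_s = −tan(56.5°) · tan(-18.6°) = 0.5085, so H_s = arccos(0.5085) = 59.44°.
Sunrise is at 12 − H_s/15 = 12 − 3.963 = 8.037 h local solar time.

8.04 h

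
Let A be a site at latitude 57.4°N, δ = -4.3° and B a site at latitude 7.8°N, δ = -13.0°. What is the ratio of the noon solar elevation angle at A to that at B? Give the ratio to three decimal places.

0.409

A: 90° − |57.4 − (-4.3)| = 28.30°.
B: 90° − |7.8 − (-13.0)| = 69.20°.
Ratio A/B = 28.3000 / 69.2000 = 0.4090.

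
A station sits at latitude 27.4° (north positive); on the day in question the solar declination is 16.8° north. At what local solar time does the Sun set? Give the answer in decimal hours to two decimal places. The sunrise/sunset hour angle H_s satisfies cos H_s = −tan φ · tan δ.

−tan φ tan δ = −(0.5184)(0.3019) = -0.1565; H_s = arccos(-0.1565) = 99.00°.
Sunset is at 12 + H_s/15 = 12 + 6.600 = 18.600 h local solar time.

18.60 h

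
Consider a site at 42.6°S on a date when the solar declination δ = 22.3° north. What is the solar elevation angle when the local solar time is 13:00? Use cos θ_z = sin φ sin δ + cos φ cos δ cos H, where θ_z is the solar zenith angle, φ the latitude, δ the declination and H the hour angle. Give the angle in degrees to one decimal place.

23.6°

Hour angle H = 15° × (13 − 12) = 15.00°.
cos θ_z = sin φ sin δ + cos φ cos δ cos H = (-0.6769)(0.3795) + (0.7361)(0.9252)(0.9659) = 0.4009.
θ_z = arccos(0.4009) = 66.37°, so the elevation is 90° − 66.37° = 23.63°.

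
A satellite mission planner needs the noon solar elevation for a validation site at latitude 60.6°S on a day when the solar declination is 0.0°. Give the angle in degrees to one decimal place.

At local solar noon the hour angle is zero, so the elevation is 90° − |φ − δ| = 90° − |-60.6° − (0.0°)| = 90° − 60.6° = 29.4°.

29.4°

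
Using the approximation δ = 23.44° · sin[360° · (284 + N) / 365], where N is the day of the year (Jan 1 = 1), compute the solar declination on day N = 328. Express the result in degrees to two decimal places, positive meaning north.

-21.00°

360 × (284 + 328) / 365 = 603.616°; sin(603.616°) = -0.8958.
δ = 23.44 × -0.8958 = -20.998° ≈ -21.00°.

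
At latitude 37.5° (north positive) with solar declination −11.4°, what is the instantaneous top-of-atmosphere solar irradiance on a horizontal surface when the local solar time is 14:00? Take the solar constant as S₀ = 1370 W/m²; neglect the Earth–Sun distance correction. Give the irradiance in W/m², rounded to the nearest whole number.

Hour angle H = 15° × (14 − 12) = 30.00°.
cos θ_z = sin(37.5°) sin(-11.4°) + cos(37.5°) cos(-11.4°) cos(30.00°) = -0.1203 + 0.6735 = 0.5532.
Top-of-atmosphere irradiance = S₀ cos θ_z = 1370 × 0.5532 = 757.88 W/m².

758 W/m²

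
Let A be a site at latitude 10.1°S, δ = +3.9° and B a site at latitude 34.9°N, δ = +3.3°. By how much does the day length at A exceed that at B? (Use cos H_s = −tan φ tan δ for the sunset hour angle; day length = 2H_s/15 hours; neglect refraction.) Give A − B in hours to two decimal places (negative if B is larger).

A: H_s = arccos(−tan -10.1° · tan 3.9°) = 89.30°, so 2H_s/15 = 11.9067 h.
B: H_s = arccos(−tan 34.9° · tan 3.3°) = 92.31°, so 2H_s/15 = 12.3080 h.
A − B = 11.9067 − 12.3080 = -0.4013 h.

-0.40 h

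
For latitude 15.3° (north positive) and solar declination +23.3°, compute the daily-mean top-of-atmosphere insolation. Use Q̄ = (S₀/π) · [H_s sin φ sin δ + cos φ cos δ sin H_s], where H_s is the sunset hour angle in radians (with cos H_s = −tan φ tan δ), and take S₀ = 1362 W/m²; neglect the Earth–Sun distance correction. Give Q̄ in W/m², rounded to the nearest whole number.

458 W/m²

−tan φ tan δ = −(0.2736)(0.4307) = -0.1178; H_s = arccos(-0.1178) = 96.77°. In radians, H_s = 1.6890.
H_s sin φ sin δ = 1.6890 × 0.2639 × 0.3955 = 0.1763.
cos φ cos δ sin H_s = 0.9646 × 0.9184 × 0.9930 = 0.8797.
Q̄ = (1362/π) × (0.1763 + 0.8797) = 433.54 × 1.0560 = 457.82 W/m².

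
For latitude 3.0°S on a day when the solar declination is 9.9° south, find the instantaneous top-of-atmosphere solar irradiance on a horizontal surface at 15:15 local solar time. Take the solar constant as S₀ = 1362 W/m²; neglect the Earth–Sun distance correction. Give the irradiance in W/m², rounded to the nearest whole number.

896 W/m²

Hour angle H = 15° × (15.25 − 12) = 48.75°.
cos θ_z = sin(-3.0°) sin(-9.9°) + cos(-3.0°) cos(-9.9°) cos(48.75°) = 0.0090 + 0.6486 = 0.6576.
Top-of-atmosphere irradiance = S₀ cos θ_z = 1362 × 0.6576 = 895.65 W/m².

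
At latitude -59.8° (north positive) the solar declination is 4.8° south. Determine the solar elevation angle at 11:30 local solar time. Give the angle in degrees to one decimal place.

Hour angle H = 15° × (11.5 − 12) = -7.50°.
cos θ_z = sin(-59.8°) sin(-4.8°) + cos(-59.8°) cos(-4.8°) cos(-7.50°) = 0.0723 + 0.4970 = 0.5693.
θ_z = arccos(0.5693) = 55.30°, so the elevation is 90° − 55.30° = 34.70°.

34.7°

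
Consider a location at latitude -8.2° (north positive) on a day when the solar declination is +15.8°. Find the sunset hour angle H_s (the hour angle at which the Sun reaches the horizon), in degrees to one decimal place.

87.7°

The sunset hour angle satisfies cos H_s = −tan φ tan δ = 0.0408, giving H_s = 87.66°.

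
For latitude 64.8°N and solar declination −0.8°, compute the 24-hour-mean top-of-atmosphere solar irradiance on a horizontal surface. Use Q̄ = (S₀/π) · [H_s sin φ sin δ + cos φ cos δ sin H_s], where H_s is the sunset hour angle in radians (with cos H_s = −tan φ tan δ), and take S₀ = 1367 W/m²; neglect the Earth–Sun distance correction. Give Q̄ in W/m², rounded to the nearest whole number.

−tan φ tan δ = −(2.1251)(-0.0140) = 0.0298; H_s = arccos(0.0298) = 88.29°. In radians, H_s = 1.5410.
H_s sin φ sin δ = 1.5410 × 0.9048 × -0.0140 = -0.0195.
cos φ cos δ sin H_s = 0.4258 × 0.9999 × 0.9996 = 0.4256.
Q̄ = (1367/π) × (-0.0195 + 0.4256) = 435.13 × 0.4061 = 176.71 W/m².

177 W/m²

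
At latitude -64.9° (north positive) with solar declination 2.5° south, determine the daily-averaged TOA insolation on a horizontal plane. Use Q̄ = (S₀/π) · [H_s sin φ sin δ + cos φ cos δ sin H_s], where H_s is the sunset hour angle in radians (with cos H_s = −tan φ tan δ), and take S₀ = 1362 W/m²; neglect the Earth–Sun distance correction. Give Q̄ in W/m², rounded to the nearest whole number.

The sunset hour angle satisfies cos H_s = −tan φ tan δ = -0.0932, giving H_s = 95.35°. In radians, H_s = 1.6642.
H_s sin φ sin δ = 1.6642 × -0.9056 × -0.0436 = 0.0657.
cos φ cos δ sin H_s = 0.4242 × 0.9990 × 0.9956 = 0.4219.
Q̄ = (1362/π) × (0.0657 + 0.4219) = 433.54 × 0.4876 = 211.39 W/m².

211 W/m²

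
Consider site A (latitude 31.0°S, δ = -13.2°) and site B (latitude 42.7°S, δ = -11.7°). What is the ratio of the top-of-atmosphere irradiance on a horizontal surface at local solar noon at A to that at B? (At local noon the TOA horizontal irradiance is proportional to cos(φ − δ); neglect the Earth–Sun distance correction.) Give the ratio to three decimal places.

1.111

A: cos θ_z = cos(-31.0° − (-13.2°)) = 0.9521.
B: cos θ_z = cos(-42.7° − (-11.7°)) = 0.8572.
Ratio A/B = 0.9521 / 0.8572 = 1.1107.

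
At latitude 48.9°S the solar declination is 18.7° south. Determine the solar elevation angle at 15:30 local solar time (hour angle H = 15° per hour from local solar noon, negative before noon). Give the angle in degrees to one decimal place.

38.4°

Hour angle H = 15° × (15.5 − 12) = 52.50°.
With φ = -48.9°, δ = -18.7°, H = 52.50°: sin φ sin δ = 0.2416, cos φ cos δ cos H = 0.3791, so cos θ_z = 0.6207.
θ_z = arccos(0.6207) = 51.63°, so the elevation is 90° − 51.63° = 38.37°.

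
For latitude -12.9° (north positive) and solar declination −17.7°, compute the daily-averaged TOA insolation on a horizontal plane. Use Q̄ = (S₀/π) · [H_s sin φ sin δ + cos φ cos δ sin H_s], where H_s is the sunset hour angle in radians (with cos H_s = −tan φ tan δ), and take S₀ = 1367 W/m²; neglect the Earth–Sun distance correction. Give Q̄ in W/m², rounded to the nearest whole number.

The sunset hour angle satisfies cos H_s = −tan φ tan δ = -0.0731, giving H_s = 94.19°. In radians, H_s = 1.6439.
H_s sin φ sin δ = 1.6439 × -0.2233 × -0.3040 = 0.1116.
cos φ cos δ sin H_s = 0.9748 × 0.9527 × 0.9973 = 0.9262.
Q̄ = (1367/π) × (0.1116 + 0.9262) = 435.13 × 1.0378 = 451.58 W/m².

452 W/m²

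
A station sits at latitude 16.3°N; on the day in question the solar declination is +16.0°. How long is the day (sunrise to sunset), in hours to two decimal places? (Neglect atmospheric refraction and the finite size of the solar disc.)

12.64 hours

cos H_s = −tan(16.3°) · tan(16.0°) = -0.0839, so H_s = arccos(-0.0839) = 94.81°.
Day length = 2 H_s / 15° h⁻¹ = 189.62° / 15 = 12.641 h.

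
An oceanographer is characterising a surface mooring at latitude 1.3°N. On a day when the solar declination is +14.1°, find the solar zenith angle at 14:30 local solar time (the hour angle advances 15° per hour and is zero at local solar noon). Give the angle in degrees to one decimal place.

39.2°

Hour angle H = 15° × (14.5 − 12) = 37.50°.
With φ = 1.3°, δ = 14.1°, H = 37.50°: sin φ sin δ = 0.0055, cos φ cos δ cos H = 0.7693, so cos θ_z = 0.7748.
θ_z = arccos(0.7748) = 39.21°.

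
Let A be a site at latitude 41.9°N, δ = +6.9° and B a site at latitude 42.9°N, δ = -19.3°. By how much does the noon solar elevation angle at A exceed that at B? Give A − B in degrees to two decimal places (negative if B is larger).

A: 90° − |41.9 − (6.9)| = 55.00°.
B: 90° − |42.9 − (-19.3)| = 27.80°.
A − B = 55.00 − 27.80 = 27.20°.

+27.20°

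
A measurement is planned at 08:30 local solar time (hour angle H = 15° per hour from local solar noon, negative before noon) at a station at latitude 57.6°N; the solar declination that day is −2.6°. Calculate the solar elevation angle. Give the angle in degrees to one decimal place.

Hour angle H = 15° × (8.5 − 12) = -52.50°.
With φ = 57.6°, δ = -2.6°, H = -52.50°: sin φ sin δ = -0.0383, cos φ cos δ cos H = 0.3259, so cos θ_z = 0.2876.
θ_z = arccos(0.2876) = 73.29°, so the elevation is 90° − 73.29° = 16.71°.

16.7°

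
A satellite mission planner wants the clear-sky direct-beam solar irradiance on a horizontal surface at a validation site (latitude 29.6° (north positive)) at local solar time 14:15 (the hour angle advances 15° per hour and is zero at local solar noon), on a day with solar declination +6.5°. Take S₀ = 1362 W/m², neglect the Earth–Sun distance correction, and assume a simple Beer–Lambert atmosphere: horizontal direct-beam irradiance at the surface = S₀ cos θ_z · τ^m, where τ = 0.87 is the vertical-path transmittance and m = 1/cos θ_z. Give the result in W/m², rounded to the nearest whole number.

Hour angle H = 15° × (14.25 − 12) = 33.75°.
cos θ_z = sin(29.6°) sin(6.5°) + cos(29.6°) cos(6.5°) cos(33.75°) = 0.0559 + 0.7183 = 0.7742.
Air mass m = 1/cos θ_z = 1/0.7742 = 1.292; τ^m = 0.87^1.292 = 0.8353.
Surface direct beam = 1362 × 0.7742 × 0.8353 = 880.79 W/m².

881 W/m²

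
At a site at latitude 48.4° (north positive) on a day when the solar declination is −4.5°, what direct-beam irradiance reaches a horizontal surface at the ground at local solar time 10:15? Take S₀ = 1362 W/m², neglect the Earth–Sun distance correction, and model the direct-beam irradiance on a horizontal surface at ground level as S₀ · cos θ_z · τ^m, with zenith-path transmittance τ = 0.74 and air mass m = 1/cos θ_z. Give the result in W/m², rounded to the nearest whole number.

Hour angle H = 15° × (10.25 − 12) = -26.25°.
cos θ_z = sin φ sin δ + cos φ cos δ cos H = (0.7478)(-0.0785) + (0.6639)(0.9969)(0.8969) = 0.5349.
Air mass m = 1/cos θ_z = 1/0.5349 = 1.870; τ^m = 0.74^1.870 = 0.5695.
Surface direct beam = 1362 × 0.5349 × 0.5695 = 414.90 W/m².

415 W/m²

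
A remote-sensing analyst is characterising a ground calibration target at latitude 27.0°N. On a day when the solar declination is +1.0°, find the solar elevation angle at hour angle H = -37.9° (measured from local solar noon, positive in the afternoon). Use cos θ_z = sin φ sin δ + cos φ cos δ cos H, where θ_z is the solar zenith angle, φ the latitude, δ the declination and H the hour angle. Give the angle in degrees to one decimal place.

45.3°

cos θ_z = sin φ sin δ + cos φ cos δ cos H = (0.4540)(0.0175) + (0.8910)(0.9998)(0.7891) = 0.7109.
θ_z = arccos(0.7109) = 44.69°, so the elevation is 90° − 44.69° = 45.31°.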